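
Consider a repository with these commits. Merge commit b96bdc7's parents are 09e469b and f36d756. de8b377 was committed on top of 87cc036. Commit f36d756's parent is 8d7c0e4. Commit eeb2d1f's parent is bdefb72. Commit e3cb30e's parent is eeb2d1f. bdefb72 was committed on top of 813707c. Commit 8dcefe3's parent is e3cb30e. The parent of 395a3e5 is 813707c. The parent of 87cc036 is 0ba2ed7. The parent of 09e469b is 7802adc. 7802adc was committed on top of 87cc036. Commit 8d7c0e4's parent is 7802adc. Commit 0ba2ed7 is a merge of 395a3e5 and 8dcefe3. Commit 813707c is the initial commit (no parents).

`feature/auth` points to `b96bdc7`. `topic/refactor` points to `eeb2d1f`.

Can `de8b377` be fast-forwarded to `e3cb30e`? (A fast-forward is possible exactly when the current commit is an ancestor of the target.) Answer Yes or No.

A fast-forward from de8b377 to e3cb30e is possible iff de8b377 is an ancestor of e3cb30e.
Ancestors of e3cb30e: {813707c, bdefb72, e3cb30e, eeb2d1f}.
de8b377 is not among them, so fast-forward is not possible.

No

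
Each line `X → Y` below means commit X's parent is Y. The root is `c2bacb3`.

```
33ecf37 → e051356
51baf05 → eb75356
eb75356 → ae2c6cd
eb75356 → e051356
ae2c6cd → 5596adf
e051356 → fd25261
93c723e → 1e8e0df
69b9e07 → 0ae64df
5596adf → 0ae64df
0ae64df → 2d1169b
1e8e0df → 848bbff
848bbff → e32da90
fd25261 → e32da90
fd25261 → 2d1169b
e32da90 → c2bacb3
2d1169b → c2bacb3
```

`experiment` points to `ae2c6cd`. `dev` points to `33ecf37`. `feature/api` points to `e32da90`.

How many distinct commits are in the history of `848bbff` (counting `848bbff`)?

3

Walking parent pointers from 848bbff: reachable set = {848bbff, c2bacb3, e32da90}.
That is 3 commits.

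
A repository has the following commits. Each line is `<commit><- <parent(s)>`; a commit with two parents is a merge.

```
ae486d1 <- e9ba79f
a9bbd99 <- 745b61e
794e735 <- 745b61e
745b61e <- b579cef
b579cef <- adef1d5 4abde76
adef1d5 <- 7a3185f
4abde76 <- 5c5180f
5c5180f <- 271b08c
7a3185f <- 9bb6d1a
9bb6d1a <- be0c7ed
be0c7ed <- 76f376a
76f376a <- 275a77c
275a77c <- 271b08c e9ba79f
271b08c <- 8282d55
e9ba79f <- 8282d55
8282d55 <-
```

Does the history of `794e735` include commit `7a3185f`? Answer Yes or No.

Ancestors of 794e735 (commits reachable by following parents): {271b08c, 275a77c, 4abde76, 5c5180f, 745b61e, 76f376a, 794e735, 7a3185f, 8282d55, 9bb6d1a, adef1d5, b579cef, be0c7ed, e9ba79f}.
7a3185f is in that set, so it is an ancestor of 794e735.

Yes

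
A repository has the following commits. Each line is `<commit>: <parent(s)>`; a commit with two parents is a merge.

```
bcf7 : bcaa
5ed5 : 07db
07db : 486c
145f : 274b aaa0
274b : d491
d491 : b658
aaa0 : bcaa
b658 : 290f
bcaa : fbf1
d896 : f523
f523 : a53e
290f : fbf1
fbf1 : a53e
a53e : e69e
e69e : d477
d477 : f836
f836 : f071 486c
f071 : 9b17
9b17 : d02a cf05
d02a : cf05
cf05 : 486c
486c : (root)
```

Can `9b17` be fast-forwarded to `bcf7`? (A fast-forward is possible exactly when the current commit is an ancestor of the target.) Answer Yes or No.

Yes

A fast-forward from 9b17 to bcf7 is possible iff 9b17 is an ancestor of bcf7.
Ancestors of bcf7: {486c, 9b17, a53e, bcaa, bcf7, cf05, d02a, d477, e69e, f071, f836, fbf1}.
9b17 is among them, so fast-forward is possible.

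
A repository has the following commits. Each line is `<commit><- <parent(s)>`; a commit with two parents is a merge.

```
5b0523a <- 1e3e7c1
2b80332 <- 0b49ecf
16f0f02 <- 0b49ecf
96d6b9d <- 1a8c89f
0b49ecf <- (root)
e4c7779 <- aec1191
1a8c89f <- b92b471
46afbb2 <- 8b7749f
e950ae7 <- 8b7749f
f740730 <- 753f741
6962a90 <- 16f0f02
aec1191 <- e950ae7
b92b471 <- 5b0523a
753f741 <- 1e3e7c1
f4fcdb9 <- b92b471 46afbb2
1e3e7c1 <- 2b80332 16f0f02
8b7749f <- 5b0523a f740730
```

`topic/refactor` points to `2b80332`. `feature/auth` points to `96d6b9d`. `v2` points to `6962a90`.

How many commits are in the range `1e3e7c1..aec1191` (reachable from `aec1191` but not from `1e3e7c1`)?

6

Reachable from aec1191: {0b49ecf, 16f0f02, 1e3e7c1, 2b80332, 5b0523a, 753f741, 8b7749f, aec1191, e950ae7, f740730}.
Reachable from 1e3e7c1: {0b49ecf, 16f0f02, 1e3e7c1, 2b80332}.
In aec1191's history but not 1e3e7c1's: {5b0523a, 753f741, 8b7749f, aec1191, e950ae7, f740730} — 6 commits.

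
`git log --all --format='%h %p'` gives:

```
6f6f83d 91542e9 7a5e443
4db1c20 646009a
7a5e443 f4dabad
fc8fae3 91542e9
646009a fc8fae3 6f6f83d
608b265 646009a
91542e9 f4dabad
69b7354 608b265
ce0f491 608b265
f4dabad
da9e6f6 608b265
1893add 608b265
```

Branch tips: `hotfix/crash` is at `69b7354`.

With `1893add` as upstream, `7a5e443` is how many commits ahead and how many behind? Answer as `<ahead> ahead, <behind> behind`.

Reachable from 7a5e443: {7a5e443, f4dabad}.
Reachable from 1893add: {1893add, 608b265, 646009a, 6f6f83d, 7a5e443, 91542e9, f4dabad, fc8fae3}.
Only in 7a5e443's history (ahead): {} — 0.
Only in 1893add's history (behind): {1893add, 608b265, 646009a, 6f6f83d, 91542e9, fc8fae3} — 6.

0 ahead, 6 behind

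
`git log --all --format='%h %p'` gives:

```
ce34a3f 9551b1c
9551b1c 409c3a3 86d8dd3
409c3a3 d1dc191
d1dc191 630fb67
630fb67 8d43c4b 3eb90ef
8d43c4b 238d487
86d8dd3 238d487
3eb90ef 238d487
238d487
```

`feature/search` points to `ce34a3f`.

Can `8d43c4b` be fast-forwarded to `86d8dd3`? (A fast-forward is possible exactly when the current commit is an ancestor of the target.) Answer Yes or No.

A fast-forward from 8d43c4b to 86d8dd3 is possible iff 8d43c4b is an ancestor of 86d8dd3.
Ancestors of 86d8dd3: {238d487, 86d8dd3}.
8d43c4b is not among them, so fast-forward is not possible.

No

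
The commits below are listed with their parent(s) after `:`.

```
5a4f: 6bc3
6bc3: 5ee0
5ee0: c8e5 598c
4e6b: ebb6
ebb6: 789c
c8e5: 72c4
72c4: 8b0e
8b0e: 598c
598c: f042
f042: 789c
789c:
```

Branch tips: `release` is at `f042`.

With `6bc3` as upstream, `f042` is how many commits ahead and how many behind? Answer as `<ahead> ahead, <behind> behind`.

0 ahead, 6 behind

Reachable from f042: {789c, f042}.
Reachable from 6bc3: {598c, 5ee0, 6bc3, 72c4, 789c, 8b0e, c8e5, f042}.
Only in f042's history (ahead): {} — 0.
Only in 6bc3's history (behind): {598c, 5ee0, 6bc3, 72c4, 8b0e, c8e5} — 6.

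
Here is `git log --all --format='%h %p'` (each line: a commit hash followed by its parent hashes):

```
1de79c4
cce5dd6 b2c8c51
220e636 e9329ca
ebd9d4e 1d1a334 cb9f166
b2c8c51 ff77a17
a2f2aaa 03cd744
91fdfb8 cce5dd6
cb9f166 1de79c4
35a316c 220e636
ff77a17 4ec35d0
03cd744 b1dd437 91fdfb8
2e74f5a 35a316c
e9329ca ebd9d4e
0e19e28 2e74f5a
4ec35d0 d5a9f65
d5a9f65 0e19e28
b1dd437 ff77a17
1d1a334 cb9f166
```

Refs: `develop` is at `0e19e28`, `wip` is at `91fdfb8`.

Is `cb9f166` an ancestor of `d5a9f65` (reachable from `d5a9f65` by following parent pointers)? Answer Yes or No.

Ancestors of d5a9f65 (commits reachable by following parents): {0e19e28, 1d1a334, 1de79c4, 220e636, 2e74f5a, 35a316c, cb9f166, d5a9f65, e9329ca, ebd9d4e}.
cb9f166 is in that set, so it is an ancestor of d5a9f65.

Yes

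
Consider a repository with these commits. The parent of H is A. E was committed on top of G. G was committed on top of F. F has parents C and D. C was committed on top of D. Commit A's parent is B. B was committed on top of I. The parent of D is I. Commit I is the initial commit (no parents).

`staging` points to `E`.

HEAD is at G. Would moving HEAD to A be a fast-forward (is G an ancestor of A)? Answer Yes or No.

No

A fast-forward from G to A is possible iff G is an ancestor of A.
Ancestors of A: {A, B, I}.
G is not among them, so fast-forward is not possible.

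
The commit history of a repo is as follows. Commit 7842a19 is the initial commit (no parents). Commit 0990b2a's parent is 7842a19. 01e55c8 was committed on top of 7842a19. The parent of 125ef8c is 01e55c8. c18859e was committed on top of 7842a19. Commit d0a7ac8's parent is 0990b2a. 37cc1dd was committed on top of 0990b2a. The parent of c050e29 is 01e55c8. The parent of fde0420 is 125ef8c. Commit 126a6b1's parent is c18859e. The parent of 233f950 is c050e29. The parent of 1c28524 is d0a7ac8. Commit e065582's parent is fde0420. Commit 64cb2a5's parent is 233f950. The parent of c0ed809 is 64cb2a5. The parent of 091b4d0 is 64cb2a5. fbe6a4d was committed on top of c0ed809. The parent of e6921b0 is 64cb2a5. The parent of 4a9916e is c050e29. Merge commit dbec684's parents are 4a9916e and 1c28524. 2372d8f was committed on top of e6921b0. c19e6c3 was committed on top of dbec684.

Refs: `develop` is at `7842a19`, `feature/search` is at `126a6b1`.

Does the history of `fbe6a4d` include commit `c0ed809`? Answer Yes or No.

Yes

Ancestors of fbe6a4d (commits reachable by following parents): {01e55c8, 233f950, 64cb2a5, 7842a19, c050e29, c0ed809, fbe6a4d}.
c0ed809 is in that set, so it is an ancestor of fbe6a4d.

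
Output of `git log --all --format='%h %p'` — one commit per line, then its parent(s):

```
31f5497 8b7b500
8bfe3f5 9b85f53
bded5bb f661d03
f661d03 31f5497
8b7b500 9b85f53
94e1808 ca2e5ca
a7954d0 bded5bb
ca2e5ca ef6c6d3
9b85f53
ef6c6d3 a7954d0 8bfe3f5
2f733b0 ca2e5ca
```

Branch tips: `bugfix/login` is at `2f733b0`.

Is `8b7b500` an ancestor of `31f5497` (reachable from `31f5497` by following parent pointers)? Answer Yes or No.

Yes

Ancestors of 31f5497 (commits reachable by following parents): {31f5497, 8b7b500, 9b85f53}.
8b7b500 is in that set, so it is an ancestor of 31f5497.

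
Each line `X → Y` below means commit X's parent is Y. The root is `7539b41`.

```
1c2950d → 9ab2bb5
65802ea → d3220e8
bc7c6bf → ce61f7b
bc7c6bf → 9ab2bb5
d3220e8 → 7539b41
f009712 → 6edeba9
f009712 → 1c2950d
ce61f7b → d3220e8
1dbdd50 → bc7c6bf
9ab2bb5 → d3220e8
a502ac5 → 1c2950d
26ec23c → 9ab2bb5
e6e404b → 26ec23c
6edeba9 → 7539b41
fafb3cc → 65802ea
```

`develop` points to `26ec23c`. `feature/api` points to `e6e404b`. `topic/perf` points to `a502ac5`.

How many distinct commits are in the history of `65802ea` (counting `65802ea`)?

Walking parent pointers from 65802ea: reachable set = {65802ea, 7539b41, d3220e8}.
That is 3 commits.

3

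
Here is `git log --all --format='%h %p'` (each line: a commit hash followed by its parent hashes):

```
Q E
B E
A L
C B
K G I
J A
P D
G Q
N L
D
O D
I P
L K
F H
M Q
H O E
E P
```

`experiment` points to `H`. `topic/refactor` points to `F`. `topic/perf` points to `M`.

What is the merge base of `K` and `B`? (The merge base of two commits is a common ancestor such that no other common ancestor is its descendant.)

Ancestors of K: {D, E, G, I, K, P, Q}.
Ancestors of B: {B, D, E, P}.
Common ancestors: {D, E, P}.
Among these, E is not an ancestor of any other common ancestor — it is the merge base.

E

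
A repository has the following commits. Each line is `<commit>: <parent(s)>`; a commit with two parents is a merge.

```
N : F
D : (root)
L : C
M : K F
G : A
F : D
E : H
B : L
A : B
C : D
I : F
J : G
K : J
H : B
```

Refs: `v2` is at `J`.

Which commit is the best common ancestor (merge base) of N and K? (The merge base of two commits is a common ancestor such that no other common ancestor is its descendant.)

Ancestors of N: {D, F, N}.
Ancestors of K: {A, B, C, D, G, J, K, L}.
Common ancestors: {D}.
The only common ancestor is D, so it is the merge base.

D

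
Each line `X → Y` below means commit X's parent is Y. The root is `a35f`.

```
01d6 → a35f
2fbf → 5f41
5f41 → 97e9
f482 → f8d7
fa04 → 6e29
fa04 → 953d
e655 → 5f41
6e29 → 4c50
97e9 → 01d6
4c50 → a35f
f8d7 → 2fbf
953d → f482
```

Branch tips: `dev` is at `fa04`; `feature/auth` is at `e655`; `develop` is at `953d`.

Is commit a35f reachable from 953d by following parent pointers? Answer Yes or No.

Yes

Ancestors of 953d (commits reachable by following parents): {01d6, 2fbf, 5f41, 953d, 97e9, a35f, f482, f8d7}.
a35f is in that set, so it is an ancestor of 953d.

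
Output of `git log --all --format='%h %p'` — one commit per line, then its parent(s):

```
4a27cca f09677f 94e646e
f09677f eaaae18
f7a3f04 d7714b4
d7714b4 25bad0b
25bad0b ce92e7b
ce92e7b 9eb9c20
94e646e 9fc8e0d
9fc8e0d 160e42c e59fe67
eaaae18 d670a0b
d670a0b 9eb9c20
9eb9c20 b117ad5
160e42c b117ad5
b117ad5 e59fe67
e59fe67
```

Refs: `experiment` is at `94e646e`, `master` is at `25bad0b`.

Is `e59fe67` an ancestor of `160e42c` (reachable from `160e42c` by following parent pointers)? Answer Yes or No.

Yes

Ancestors of 160e42c (commits reachable by following parents): {160e42c, b117ad5, e59fe67}.
e59fe67 is in that set, so it is an ancestor of 160e42c.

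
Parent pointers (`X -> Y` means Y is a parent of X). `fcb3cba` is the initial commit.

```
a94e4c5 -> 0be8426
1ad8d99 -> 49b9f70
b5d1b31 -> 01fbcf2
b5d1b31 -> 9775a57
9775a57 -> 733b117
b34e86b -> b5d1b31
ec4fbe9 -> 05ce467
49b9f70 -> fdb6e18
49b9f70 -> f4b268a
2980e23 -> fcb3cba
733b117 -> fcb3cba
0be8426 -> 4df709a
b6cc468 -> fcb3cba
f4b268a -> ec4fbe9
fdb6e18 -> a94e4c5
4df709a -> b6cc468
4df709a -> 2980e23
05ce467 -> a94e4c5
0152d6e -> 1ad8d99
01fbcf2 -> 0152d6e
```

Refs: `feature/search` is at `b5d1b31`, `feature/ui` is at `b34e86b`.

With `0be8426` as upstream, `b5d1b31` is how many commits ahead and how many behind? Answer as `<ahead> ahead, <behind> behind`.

Reachable from b5d1b31: {0152d6e, 01fbcf2, 05ce467, 0be8426, 1ad8d99, 2980e23, 49b9f70, 4df709a, 733b117, 9775a57, a94e4c5, b5d1b31, b6cc468, ec4fbe9, f4b268a, fcb3cba, fdb6e18}.
Reachable from 0be8426: {0be8426, 2980e23, 4df709a, b6cc468, fcb3cba}.
Only in b5d1b31's history (ahead): {0152d6e, 01fbcf2, 05ce467, 1ad8d99, 49b9f70, 733b117, 9775a57, a94e4c5, b5d1b31, ec4fbe9, f4b268a, fdb6e18} — 12.
Only in 0be8426's history (behind): {} — 0.

12 ahead, 0 behind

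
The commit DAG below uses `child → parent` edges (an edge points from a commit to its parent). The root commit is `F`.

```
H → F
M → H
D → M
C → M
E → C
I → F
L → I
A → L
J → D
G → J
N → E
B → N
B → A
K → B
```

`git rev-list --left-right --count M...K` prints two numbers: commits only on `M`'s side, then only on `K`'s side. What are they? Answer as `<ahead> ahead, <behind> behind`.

Reachable from M: {F, H, M}.
Reachable from K: {A, B, C, E, F, H, I, K, L, M, N}.
Only in M's history (ahead): {} — 0.
Only in K's history (behind): {A, B, C, E, I, K, L, N} — 8.

0 ahead, 8 behind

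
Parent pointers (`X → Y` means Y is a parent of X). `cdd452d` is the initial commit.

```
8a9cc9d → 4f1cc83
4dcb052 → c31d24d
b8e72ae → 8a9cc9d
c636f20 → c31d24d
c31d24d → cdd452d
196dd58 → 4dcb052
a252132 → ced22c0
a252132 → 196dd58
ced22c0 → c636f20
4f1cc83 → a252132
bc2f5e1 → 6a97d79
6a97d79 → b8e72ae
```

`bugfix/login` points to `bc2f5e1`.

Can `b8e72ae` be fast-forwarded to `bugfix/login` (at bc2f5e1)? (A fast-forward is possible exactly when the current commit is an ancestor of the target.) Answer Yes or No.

A fast-forward from b8e72ae to bc2f5e1 is possible iff b8e72ae is an ancestor of bc2f5e1.
Ancestors of bc2f5e1: {196dd58, 4dcb052, 4f1cc83, 6a97d79, 8a9cc9d, a252132, b8e72ae, bc2f5e1, c31d24d, c636f20, cdd452d, ced22c0}.
b8e72ae is among them, so fast-forward is possible.

Yes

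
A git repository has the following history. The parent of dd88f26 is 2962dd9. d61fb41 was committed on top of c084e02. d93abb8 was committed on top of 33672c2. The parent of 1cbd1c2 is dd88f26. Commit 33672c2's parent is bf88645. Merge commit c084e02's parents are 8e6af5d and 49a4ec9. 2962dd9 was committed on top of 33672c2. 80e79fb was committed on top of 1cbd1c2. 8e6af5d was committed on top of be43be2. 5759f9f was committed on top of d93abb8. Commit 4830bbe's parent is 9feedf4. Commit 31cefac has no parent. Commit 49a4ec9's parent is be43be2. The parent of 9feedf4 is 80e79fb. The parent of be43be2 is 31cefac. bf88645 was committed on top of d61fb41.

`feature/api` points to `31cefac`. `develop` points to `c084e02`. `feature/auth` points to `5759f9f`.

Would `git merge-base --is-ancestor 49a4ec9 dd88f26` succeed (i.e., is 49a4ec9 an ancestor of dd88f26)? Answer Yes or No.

Yes

Ancestors of dd88f26 (commits reachable by following parents): {2962dd9, 31cefac, 33672c2, 49a4ec9, 8e6af5d, be43be2, bf88645, c084e02, d61fb41, dd88f26}.
49a4ec9 is in that set, so it is an ancestor of dd88f26.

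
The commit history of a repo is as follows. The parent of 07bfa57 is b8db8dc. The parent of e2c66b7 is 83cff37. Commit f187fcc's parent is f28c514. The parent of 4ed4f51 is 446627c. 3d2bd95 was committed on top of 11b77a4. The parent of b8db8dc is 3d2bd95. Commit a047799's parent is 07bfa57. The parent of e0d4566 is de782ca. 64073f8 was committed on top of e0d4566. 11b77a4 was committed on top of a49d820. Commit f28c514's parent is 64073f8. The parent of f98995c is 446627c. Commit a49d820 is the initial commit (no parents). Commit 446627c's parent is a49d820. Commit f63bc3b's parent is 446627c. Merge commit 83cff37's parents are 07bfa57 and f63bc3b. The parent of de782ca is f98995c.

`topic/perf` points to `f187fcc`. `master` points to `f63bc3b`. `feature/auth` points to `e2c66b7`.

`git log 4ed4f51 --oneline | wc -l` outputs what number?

Walking parent pointers from 4ed4f51: reachable set = {446627c, 4ed4f51, a49d820}.
That is 3 commits.

3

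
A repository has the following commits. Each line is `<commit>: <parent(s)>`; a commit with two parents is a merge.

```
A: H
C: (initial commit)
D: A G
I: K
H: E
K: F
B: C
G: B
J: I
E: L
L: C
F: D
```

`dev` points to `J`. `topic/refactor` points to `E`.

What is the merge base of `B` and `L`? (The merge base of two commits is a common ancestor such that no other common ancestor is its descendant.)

C

Ancestors of B: {B, C}.
Ancestors of L: {C, L}.
Common ancestors: {C}.
The only common ancestor is C, so it is the merge base.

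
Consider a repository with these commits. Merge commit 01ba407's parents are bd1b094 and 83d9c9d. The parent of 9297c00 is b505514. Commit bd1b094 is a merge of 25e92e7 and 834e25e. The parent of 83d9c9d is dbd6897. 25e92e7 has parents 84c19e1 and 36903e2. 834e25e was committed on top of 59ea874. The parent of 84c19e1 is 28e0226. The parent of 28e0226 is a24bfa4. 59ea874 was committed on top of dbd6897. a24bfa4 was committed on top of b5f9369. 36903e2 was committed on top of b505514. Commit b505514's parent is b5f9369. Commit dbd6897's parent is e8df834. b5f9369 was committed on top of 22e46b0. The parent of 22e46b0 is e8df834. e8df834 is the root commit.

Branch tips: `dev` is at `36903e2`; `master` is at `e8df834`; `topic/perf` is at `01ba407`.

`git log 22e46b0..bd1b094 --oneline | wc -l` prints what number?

11

Reachable from bd1b094: {22e46b0, 25e92e7, 28e0226, 36903e2, 59ea874, 834e25e, 84c19e1, a24bfa4, b505514, b5f9369, bd1b094, dbd6897, e8df834}.
Reachable from 22e46b0: {22e46b0, e8df834}.
In bd1b094's history but not 22e46b0's: {25e92e7, 28e0226, 36903e2, 59ea874, 834e25e, 84c19e1, a24bfa4, b505514, b5f9369, bd1b094, dbd6897} — 11 commits.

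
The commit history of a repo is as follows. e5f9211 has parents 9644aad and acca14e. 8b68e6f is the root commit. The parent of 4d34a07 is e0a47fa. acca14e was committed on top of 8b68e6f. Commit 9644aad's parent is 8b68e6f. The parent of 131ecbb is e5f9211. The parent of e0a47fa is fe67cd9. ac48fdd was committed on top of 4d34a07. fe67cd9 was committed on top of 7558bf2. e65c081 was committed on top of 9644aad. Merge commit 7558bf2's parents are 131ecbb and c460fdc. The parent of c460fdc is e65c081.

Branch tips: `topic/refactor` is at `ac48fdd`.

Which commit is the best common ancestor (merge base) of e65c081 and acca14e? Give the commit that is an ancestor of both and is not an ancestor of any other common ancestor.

8b68e6f

Ancestors of e65c081: {8b68e6f, 9644aad, e65c081}.
Ancestors of acca14e: {8b68e6f, acca14e}.
Common ancestors: {8b68e6f}.
The only common ancestor is 8b68e6f, so it is the merge base.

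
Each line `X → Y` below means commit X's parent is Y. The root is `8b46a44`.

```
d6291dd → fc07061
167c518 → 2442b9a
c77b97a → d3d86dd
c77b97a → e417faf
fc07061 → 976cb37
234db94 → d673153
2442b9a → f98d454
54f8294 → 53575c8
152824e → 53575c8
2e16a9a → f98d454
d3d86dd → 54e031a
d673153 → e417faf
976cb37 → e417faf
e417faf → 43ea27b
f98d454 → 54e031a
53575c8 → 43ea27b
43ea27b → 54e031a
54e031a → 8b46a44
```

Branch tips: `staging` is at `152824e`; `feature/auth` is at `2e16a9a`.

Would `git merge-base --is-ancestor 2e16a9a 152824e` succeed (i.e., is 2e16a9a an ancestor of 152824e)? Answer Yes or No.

No

Ancestors of 152824e: {152824e, 43ea27b, 53575c8, 54e031a, 8b46a44}.
2e16a9a is not in that set, so it is not an ancestor of 152824e.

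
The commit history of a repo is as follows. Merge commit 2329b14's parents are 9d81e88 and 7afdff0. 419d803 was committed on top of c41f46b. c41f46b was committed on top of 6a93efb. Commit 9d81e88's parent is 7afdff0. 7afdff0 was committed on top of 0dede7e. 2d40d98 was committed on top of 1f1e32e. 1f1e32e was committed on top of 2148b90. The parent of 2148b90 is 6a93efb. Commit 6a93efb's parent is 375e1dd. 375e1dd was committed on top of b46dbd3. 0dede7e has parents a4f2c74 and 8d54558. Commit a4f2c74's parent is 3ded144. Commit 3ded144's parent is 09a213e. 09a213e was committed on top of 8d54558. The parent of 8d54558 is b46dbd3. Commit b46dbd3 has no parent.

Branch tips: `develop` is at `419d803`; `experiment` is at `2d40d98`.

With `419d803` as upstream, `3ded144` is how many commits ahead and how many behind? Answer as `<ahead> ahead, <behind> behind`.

Reachable from 3ded144: {09a213e, 3ded144, 8d54558, b46dbd3}.
Reachable from 419d803: {375e1dd, 419d803, 6a93efb, b46dbd3, c41f46b}.
Only in 3ded144's history (ahead): {09a213e, 3ded144, 8d54558} — 3.
Only in 419d803's history (behind): {375e1dd, 419d803, 6a93efb, c41f46b} — 4.

3 ahead, 4 behind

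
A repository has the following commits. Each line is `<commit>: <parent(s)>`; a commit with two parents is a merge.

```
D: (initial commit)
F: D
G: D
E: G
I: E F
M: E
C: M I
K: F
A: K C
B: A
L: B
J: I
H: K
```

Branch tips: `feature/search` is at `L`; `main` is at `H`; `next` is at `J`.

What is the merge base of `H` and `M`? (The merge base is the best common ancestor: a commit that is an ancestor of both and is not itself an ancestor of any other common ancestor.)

D

Ancestors of H: {D, F, H, K}.
Ancestors of M: {D, E, G, M}.
Common ancestors: {D}.
The only common ancestor is D, so it is the merge base.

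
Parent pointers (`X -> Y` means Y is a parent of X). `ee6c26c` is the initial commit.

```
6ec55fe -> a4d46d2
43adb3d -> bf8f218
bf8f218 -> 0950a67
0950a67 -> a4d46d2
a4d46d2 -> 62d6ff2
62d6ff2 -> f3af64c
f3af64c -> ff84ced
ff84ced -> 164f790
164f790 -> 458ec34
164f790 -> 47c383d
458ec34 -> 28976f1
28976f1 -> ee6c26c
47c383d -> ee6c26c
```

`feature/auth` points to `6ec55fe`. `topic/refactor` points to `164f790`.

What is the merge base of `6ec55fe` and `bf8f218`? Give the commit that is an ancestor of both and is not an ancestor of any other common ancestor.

Ancestors of 6ec55fe: {164f790, 28976f1, 458ec34, 47c383d, 62d6ff2, 6ec55fe, a4d46d2, ee6c26c, f3af64c, ff84ced}.
Ancestors of bf8f218: {0950a67, 164f790, 28976f1, 458ec34, 47c383d, 62d6ff2, a4d46d2, bf8f218, ee6c26c, f3af64c, ff84ced}.
Common ancestors: {164f790, 28976f1, 458ec34, 47c383d, 62d6ff2, a4d46d2, ee6c26c, f3af64c, ff84ced}.
Among these, a4d46d2 is not an ancestor of any other common ancestor — it is the merge base.

a4d46d2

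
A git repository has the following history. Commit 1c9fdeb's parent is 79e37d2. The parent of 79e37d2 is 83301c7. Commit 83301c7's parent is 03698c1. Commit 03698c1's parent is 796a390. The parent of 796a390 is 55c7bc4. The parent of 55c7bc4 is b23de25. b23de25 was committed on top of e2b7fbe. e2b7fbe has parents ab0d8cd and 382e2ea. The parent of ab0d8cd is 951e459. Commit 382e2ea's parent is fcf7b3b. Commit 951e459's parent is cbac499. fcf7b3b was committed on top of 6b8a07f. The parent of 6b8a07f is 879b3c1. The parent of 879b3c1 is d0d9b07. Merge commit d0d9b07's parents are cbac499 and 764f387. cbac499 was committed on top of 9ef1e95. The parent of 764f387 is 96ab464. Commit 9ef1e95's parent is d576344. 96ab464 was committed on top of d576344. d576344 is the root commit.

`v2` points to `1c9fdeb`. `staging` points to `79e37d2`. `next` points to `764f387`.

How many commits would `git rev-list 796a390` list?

16

Walking parent pointers from 796a390: reachable set = {382e2ea, 55c7bc4, 6b8a07f, 764f387, 796a390, 879b3c1, 951e459, 96ab464, 9ef1e95, ab0d8cd, b23de25, cbac499, d0d9b07, d576344, e2b7fbe, fcf7b3b}.
That is 16 commits.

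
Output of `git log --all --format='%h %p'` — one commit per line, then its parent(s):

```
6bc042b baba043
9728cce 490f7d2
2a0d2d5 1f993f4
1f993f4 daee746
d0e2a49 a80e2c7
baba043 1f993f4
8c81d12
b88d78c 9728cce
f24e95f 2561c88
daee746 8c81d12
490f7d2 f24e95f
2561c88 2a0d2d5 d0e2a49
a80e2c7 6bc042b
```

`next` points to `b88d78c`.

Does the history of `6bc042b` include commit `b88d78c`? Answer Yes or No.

No

Ancestors of 6bc042b: {1f993f4, 6bc042b, 8c81d12, baba043, daee746}.
b88d78c is not in that set, so it is not an ancestor of 6bc042b.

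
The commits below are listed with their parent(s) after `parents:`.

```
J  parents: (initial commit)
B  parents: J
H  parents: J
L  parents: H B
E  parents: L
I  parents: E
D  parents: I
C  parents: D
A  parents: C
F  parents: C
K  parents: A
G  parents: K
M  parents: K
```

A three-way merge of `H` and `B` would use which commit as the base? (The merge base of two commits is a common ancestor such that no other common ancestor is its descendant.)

J

Ancestors of H: {H, J}.
Ancestors of B: {B, J}.
Common ancestors: {J}.
The only common ancestor is J, so it is the merge base.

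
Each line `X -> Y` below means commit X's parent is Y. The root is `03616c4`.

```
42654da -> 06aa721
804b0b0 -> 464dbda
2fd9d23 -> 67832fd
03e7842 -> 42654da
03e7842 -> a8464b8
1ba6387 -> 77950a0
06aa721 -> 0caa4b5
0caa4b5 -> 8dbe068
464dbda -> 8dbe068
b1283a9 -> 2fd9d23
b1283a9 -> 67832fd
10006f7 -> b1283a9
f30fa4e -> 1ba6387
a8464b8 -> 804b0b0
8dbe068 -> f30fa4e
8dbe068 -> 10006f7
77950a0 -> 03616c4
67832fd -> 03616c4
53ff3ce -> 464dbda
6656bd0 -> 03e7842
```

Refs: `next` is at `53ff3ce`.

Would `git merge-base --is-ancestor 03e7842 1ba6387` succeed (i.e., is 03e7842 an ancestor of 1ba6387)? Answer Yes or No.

Ancestors of 1ba6387: {03616c4, 1ba6387, 77950a0}.
03e7842 is not in that set, so it is not an ancestor of 1ba6387.

No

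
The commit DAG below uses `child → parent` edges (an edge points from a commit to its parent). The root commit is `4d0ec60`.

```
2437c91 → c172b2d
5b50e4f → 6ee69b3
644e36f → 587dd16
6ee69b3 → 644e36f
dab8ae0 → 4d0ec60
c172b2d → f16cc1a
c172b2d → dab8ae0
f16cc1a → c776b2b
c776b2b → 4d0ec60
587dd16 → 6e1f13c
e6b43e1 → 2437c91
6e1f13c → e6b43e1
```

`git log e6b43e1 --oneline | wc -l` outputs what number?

Walking parent pointers from e6b43e1: reachable set = {2437c91, 4d0ec60, c172b2d, c776b2b, dab8ae0, e6b43e1, f16cc1a}.
That is 7 commits.

7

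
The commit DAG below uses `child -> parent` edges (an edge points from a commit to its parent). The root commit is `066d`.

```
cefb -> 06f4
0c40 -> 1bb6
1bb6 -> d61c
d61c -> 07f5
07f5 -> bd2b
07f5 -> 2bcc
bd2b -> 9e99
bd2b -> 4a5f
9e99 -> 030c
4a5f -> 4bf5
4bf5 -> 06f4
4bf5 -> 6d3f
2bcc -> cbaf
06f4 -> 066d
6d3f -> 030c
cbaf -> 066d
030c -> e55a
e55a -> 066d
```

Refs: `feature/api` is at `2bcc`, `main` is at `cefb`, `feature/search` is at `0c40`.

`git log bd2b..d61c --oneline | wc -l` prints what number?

Reachable from d61c: {030c, 066d, 06f4, 07f5, 2bcc, 4a5f, 4bf5, 6d3f, 9e99, bd2b, cbaf, d61c, e55a}.
Reachable from bd2b: {030c, 066d, 06f4, 4a5f, 4bf5, 6d3f, 9e99, bd2b, e55a}.
In d61c's history but not bd2b's: {07f5, 2bcc, cbaf, d61c} — 4 commits.

4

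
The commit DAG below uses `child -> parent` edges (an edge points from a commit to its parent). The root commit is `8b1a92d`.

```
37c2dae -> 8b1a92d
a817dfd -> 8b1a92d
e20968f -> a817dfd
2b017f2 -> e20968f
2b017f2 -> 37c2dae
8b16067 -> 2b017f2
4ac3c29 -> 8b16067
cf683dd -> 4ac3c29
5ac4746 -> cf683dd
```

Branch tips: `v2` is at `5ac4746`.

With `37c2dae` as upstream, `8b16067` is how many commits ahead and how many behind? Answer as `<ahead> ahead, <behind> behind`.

Reachable from 8b16067: {2b017f2, 37c2dae, 8b16067, 8b1a92d, a817dfd, e20968f}.
Reachable from 37c2dae: {37c2dae, 8b1a92d}.
Only in 8b16067's history (ahead): {2b017f2, 8b16067, a817dfd, e20968f} — 4.
Only in 37c2dae's history (behind): {} — 0.

4 ahead, 0 behind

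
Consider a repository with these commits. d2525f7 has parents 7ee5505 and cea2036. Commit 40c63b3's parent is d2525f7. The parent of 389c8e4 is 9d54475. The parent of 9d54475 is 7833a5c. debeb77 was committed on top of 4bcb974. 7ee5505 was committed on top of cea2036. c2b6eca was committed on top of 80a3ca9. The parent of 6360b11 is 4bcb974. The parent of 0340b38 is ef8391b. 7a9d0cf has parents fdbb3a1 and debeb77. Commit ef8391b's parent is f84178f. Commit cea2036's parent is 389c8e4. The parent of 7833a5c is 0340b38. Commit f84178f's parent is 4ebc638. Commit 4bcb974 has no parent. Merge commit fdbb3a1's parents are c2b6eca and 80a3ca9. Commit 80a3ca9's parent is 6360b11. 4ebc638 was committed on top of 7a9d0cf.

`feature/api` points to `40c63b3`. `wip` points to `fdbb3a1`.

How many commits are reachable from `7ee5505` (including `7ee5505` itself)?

16

Walking parent pointers from 7ee5505: reachable set = {0340b38, 389c8e4, 4bcb974, 4ebc638, 6360b11, 7833a5c, 7a9d0cf, 7ee5505, 80a3ca9, 9d54475, c2b6eca, cea2036, debeb77, ef8391b, f84178f, fdbb3a1}.
That is 16 commits.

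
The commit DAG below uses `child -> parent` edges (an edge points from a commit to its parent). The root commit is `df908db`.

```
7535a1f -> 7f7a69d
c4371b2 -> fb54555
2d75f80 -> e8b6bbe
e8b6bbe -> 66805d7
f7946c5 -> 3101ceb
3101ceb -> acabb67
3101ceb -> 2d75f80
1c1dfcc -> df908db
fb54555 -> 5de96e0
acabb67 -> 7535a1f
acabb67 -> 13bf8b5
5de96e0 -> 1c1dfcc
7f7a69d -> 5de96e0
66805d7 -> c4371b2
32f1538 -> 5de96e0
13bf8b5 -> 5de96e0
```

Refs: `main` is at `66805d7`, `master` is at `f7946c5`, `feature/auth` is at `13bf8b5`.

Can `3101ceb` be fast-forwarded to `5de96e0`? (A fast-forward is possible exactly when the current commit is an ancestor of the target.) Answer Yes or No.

A fast-forward from 3101ceb to 5de96e0 is possible iff 3101ceb is an ancestor of 5de96e0.
Ancestors of 5de96e0: {1c1dfcc, 5de96e0, df908db}.
3101ceb is not among them, so fast-forward is not possible.

No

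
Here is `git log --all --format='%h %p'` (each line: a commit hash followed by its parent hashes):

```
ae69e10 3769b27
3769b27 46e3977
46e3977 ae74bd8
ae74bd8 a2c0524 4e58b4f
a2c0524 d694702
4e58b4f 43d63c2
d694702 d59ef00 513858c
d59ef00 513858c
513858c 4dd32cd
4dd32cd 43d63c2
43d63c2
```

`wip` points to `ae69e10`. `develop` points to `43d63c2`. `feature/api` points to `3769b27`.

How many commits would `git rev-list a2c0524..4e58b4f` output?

Reachable from 4e58b4f: {43d63c2, 4e58b4f}.
Reachable from a2c0524: {43d63c2, 4dd32cd, 513858c, a2c0524, d59ef00, d694702}.
In 4e58b4f's history but not a2c0524's: {4e58b4f} — 1 commit.

1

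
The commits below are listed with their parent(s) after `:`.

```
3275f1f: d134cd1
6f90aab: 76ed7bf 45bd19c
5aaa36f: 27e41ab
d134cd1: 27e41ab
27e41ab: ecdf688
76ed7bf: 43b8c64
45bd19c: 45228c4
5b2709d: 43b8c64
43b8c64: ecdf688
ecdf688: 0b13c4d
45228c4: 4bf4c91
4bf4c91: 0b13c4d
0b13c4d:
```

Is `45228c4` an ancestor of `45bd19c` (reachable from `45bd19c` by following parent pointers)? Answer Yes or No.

Ancestors of 45bd19c (commits reachable by following parents): {0b13c4d, 45228c4, 45bd19c, 4bf4c91}.
45228c4 is in that set, so it is an ancestor of 45bd19c.

Yes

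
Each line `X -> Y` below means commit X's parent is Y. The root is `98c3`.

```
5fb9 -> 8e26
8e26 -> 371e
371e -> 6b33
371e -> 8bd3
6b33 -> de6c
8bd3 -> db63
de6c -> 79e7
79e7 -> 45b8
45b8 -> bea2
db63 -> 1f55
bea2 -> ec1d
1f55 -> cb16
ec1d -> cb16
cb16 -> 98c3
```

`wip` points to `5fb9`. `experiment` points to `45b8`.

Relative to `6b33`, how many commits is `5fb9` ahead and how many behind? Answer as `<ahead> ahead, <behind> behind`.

Reachable from 5fb9: {1f55, 371e, 45b8, 5fb9, 6b33, 79e7, 8bd3, 8e26, 98c3, bea2, cb16, db63, de6c, ec1d}.
Reachable from 6b33: {45b8, 6b33, 79e7, 98c3, bea2, cb16, de6c, ec1d}.
Only in 5fb9's history (ahead): {1f55, 371e, 5fb9, 8bd3, 8e26, db63} — 6.
Only in 6b33's history (behind): {} — 0.

6 ahead, 0 behind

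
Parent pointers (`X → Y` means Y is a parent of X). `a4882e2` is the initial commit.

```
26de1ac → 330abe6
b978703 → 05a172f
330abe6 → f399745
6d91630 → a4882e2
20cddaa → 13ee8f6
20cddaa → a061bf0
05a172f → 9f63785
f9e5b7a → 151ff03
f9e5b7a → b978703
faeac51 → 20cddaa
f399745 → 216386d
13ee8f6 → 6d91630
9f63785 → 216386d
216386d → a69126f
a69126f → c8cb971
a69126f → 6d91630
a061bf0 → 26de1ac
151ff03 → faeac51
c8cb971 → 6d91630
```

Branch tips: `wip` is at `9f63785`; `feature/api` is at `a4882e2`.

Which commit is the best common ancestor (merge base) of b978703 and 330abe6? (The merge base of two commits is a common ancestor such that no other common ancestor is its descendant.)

216386d

Ancestors of b978703: {05a172f, 216386d, 6d91630, 9f63785, a4882e2, a69126f, b978703, c8cb971}.
Ancestors of 330abe6: {216386d, 330abe6, 6d91630, a4882e2, a69126f, c8cb971, f399745}.
Common ancestors: {216386d, 6d91630, a4882e2, a69126f, c8cb971}.
Among these, 216386d is not an ancestor of any other common ancestor — it is the merge base.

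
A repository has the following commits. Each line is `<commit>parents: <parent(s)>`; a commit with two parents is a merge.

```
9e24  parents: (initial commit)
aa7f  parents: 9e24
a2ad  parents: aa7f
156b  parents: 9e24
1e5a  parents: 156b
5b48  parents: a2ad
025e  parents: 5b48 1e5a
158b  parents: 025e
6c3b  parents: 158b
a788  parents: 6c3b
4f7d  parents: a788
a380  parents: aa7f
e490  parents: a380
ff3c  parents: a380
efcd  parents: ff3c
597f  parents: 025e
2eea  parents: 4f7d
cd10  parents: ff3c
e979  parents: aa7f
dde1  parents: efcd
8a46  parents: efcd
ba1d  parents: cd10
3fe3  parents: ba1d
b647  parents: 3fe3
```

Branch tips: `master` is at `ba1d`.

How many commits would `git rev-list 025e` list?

Walking parent pointers from 025e: reachable set = {025e, 156b, 1e5a, 5b48, 9e24, a2ad, aa7f}.
That is 7 commits.

7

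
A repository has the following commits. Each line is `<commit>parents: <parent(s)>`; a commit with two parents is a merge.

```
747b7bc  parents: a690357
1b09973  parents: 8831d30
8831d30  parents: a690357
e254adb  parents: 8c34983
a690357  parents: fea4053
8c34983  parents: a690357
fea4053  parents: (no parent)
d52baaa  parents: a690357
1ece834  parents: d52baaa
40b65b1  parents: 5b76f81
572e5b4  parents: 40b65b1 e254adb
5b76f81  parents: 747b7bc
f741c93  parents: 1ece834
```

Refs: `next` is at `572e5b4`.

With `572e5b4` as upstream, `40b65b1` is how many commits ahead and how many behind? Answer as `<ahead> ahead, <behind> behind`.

0 ahead, 3 behind

Reachable from 40b65b1: {40b65b1, 5b76f81, 747b7bc, a690357, fea4053}.
Reachable from 572e5b4: {40b65b1, 572e5b4, 5b76f81, 747b7bc, 8c34983, a690357, e254adb, fea4053}.
Only in 40b65b1's history (ahead): {} — 0.
Only in 572e5b4's history (behind): {572e5b4, 8c34983, e254adb} — 3.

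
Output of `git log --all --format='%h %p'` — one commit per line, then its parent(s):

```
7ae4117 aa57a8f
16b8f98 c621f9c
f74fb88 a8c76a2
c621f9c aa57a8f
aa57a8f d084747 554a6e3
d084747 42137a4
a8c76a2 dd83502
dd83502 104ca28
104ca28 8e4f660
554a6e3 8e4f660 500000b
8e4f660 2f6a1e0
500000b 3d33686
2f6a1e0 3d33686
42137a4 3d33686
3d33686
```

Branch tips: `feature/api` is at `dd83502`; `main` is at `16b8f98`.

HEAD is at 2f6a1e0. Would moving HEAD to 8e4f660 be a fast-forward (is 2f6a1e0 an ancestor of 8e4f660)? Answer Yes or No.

A fast-forward from 2f6a1e0 to 8e4f660 is possible iff 2f6a1e0 is an ancestor of 8e4f660.
Ancestors of 8e4f660: {2f6a1e0, 3d33686, 8e4f660}.
2f6a1e0 is among them, so fast-forward is possible.

Yes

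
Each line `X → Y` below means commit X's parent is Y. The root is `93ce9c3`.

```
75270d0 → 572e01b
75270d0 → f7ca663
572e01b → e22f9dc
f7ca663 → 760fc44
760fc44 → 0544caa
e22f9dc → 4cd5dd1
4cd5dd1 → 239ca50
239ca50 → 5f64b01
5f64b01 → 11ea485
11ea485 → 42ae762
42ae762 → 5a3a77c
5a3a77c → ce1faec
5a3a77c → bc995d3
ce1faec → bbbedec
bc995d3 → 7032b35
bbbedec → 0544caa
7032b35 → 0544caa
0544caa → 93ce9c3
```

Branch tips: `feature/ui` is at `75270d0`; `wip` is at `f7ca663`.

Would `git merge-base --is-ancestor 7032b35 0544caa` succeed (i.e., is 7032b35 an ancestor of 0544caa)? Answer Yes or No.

No

Ancestors of 0544caa: {0544caa, 93ce9c3}.
7032b35 is not in that set, so it is not an ancestor of 0544caa.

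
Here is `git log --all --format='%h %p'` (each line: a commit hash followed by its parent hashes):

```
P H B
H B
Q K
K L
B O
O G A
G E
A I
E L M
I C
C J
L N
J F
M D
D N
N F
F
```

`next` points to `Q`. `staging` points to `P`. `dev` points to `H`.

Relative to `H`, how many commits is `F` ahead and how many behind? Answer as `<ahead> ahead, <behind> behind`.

Reachable from F: {F}.
Reachable from H: {A, B, C, D, E, F, G, H, I, J, L, M, N, O}.
Only in F's history (ahead): {} — 0.
Only in H's history (behind): {A, B, C, D, E, G, H, I, J, L, M, N, O} — 13.

0 ahead, 13 behind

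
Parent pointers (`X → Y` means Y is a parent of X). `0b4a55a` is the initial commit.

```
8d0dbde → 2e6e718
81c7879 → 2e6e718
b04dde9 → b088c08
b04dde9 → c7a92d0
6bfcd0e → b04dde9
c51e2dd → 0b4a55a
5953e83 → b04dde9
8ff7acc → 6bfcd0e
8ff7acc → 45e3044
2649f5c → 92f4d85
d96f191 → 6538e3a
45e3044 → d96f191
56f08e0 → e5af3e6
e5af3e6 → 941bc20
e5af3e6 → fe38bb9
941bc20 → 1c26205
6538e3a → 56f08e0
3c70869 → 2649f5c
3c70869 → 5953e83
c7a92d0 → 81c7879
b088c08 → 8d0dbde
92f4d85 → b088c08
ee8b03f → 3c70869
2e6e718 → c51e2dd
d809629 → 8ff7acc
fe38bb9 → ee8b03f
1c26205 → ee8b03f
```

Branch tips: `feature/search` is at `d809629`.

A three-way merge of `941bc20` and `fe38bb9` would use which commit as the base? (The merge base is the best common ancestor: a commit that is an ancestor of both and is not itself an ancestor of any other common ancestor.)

ee8b03f

Ancestors of 941bc20: {0b4a55a, 1c26205, 2649f5c, 2e6e718, 3c70869, 5953e83, 81c7879, 8d0dbde, 92f4d85, 941bc20, b04dde9, b088c08, c51e2dd, c7a92d0, ee8b03f}.
Ancestors of fe38bb9: {0b4a55a, 2649f5c, 2e6e718, 3c70869, 5953e83, 81c7879, 8d0dbde, 92f4d85, b04dde9, b088c08, c51e2dd, c7a92d0, ee8b03f, fe38bb9}.
Common ancestors: {0b4a55a, 2649f5c, 2e6e718, 3c70869, 5953e83, 81c7879, 8d0dbde, 92f4d85, b04dde9, b088c08, c51e2dd, c7a92d0, ee8b03f}.
Among these, ee8b03f is not an ancestor of any other common ancestor — it is the merge base.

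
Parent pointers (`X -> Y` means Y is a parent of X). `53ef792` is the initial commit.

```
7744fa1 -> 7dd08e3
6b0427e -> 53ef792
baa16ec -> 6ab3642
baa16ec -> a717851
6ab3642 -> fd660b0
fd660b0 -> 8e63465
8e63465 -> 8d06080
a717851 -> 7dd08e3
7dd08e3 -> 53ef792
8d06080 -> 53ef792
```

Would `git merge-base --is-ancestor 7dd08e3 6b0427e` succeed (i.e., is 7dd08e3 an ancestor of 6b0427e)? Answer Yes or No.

Ancestors of 6b0427e: {53ef792, 6b0427e}.
7dd08e3 is not in that set, so it is not an ancestor of 6b0427e.

No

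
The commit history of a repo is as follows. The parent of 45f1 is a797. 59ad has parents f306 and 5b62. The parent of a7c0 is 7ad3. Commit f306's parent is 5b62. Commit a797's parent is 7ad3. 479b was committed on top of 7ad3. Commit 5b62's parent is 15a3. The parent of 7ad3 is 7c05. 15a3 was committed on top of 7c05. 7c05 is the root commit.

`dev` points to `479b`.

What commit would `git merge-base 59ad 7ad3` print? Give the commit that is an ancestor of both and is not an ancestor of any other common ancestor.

7c05

Ancestors of 59ad: {15a3, 59ad, 5b62, 7c05, f306}.
Ancestors of 7ad3: {7ad3, 7c05}.
Common ancestors: {7c05}.
The only common ancestor is 7c05, so it is the merge base.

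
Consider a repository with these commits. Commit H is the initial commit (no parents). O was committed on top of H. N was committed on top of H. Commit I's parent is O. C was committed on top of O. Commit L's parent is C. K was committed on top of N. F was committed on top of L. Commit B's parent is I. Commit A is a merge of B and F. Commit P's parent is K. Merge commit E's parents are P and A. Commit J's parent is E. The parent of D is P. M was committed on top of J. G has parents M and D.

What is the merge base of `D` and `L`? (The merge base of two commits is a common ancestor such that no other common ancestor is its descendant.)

H

Ancestors of D: {D, H, K, N, P}.
Ancestors of L: {C, H, L, O}.
Common ancestors: {H}.
The only common ancestor is H, so it is the merge base.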